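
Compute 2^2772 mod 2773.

2^1 ≡ 2 (mod 2773)
2^2 ≡ 2^2 = 4 ≡ 4 (mod 2773)
2^4 ≡ 4^2 = 16 ≡ 16 (mod 2773)
2^8 ≡ 16^2 = 256 ≡ 256 (mod 2773)
2^16 ≡ 256^2 = 65536 ≡ 1757 (mod 2773)
2^32 ≡ 1757^2 = 3087049 ≡ 700 (mod 2773)
2^64 ≡ 700^2 = 490000 ≡ 1952 (mod 2773)
2^128 ≡ 1952^2 = 3810304 ≡ 202 (mod 2773)
2^256 ≡ 202^2 = 40804 ≡ 1982 (mod 2773)
2^512 ≡ 1982^2 = 3928324 ≡ 1756 (mod 2773)
2^1024 ≡ 1756^2 = 3083536 ≡ 2733 (mod 2773)
2^2048 ≡ 2733^2 = 7469289 ≡ 1600 (mod 2773)
2772 = 2048 + 512 + 128 + 64 + 16 + 4 in binary powers of 2.
So 2^2772 ≡ 1600 · 1756 · 202 · 1952 · 1757 · 16 ≡ 1088 (mod 2773).
Since 1088 ≠ 1, base 2 is a Fermat witness: 2773 is composite.

1088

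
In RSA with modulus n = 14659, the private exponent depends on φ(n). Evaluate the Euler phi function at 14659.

Factor: 14659 = 107 · 137.
φ(14659) = (107−1) · (137−1) = 106 · 136 = 14416.

14416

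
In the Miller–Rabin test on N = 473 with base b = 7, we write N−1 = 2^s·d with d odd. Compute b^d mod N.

473 − 1 = 472 = 2^3 · 59, so d = 59.
7^1 ≡ 7 (mod 473)
7^2 ≡ 7^2 = 49 ≡ 49 (mod 473)
7^4 ≡ 49^2 = 2401 ≡ 36 (mod 473)
7^8 ≡ 36^2 = 1296 ≡ 350 (mod 473)
7^16 ≡ 350^2 = 122500 ≡ 466 (mod 473)
7^32 ≡ 466^2 = 217156 ≡ 49 (mod 473)
59 = 32 + 16 + 8 + 2 + 1 in binary powers of 2.
So 7^59 ≡ 49 · 466 · 350 · 49 · 7 ≡ 338 (mod 473).
Squaring chain: 338 → 251 → 92; never reaches −1, so base 7 is a Miller–Rabin witness that 473 is composite.

338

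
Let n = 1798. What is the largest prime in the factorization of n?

31

1798 = 2 · 899
899 = 29 · 31
31 is prime.
So 1798 = 2 · 29 · 31; the largest prime factor is 31.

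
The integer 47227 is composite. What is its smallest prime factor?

47227 is odd.
Digit sum 22, not divisible by 3.
Ends in 7: not divisible by 5.
7: 47227 = 7·6746 + 5
11: 47227 = 11·4293 + 4
13: 47227 = 13·3632 + 11
17: 47227 = 17·2778 + 1
19: 47227 = 19·2485 + 12
23: 47227 = 23·2053 + 8
29: 47227 = 29·1628 + 15
31: 47227 = 31·1523 + 14
37: 47227 = 37·1276 + 15
41: 47227 = 41·1151 + 36
43: 47227 = 43·1098 + 13
47: 47227 = 47·1004 + 39
53: 47227 = 53·891 + 4
59: 47227 = 59·800 + 27
61: 47227 = 61·774 + 13
67: 47227 = 67·704 + 59
71: 47227 = 71·665 + 12
73: 47227 = 73·646 + 69
79: 47227 = 79·597 + 64
83: 47227 = 83·569

83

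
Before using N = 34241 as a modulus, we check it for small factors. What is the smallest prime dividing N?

97

34241 is odd.
Digit sum 14, not divisible by 3.
Ends in 1: not divisible by 5.
7: 34241 = 7·4891 + 4
11: 34241 = 11·3112 + 9
13: 34241 = 13·2633 + 12
17: 34241 = 17·2014 + 3
19: 34241 = 19·1802 + 3
23: 34241 = 23·1488 + 17
29: 34241 = 29·1180 + 21
31: 34241 = 31·1104 + 17
37: 34241 = 37·925 + 16
41: 34241 = 41·835 + 6
43: 34241 = 43·796 + 13
47: 34241 = 47·728 + 25
53: 34241 = 53·646 + 3
59: 34241 = 59·580 + 21
61: 34241 = 61·561 + 20
67: 34241 = 67·511 + 4
71: 34241 = 71·482 + 19
73: 34241 = 73·469 + 4
79: 34241 = 79·433 + 34
83: 34241 = 83·412 + 45
89: 34241 = 89·384 + 65
97: 34241 = 97·353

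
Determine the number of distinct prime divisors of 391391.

391391 = 7 · 55913
55913 = 11 · 5083
5083 = 13 · 391
391 = 17 · 23
391391 = 7 · 11 · 13 · 17 · 23, which has 5 distinct prime factors.

5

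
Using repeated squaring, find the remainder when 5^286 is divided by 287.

5^1 ≡ 5 (mod 287)
5^2 ≡ 5^2 = 25 ≡ 25 (mod 287)
5^4 ≡ 25^2 = 625 ≡ 51 (mod 287)
5^8 ≡ 51^2 = 2601 ≡ 18 (mod 287)
5^16 ≡ 18^2 = 324 ≡ 37 (mod 287)
5^32 ≡ 37^2 = 1369 ≡ 221 (mod 287)
5^64 ≡ 221^2 = 48841 ≡ 51 (mod 287)
5^128 ≡ 51^2 = 2601 ≡ 18 (mod 287)
5^256 ≡ 18^2 = 324 ≡ 37 (mod 287)
286 = 256 + 16 + 8 + 4 + 2 in binary powers of 2.
So 5^286 ≡ 37 · 37 · 18 · 51 · 25 ≡ 86 (mod 287).
Since 86 ≠ 1, base 5 is a Fermat witness: 287 is composite.

86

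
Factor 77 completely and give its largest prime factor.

77 = 7 · 11
11 is prime.
So 77 = 7 · 11; the largest prime factor is 11.

11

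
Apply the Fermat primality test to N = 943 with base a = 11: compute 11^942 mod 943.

11^1 ≡ 11 (mod 943)
11^2 ≡ 11^2 = 121 ≡ 121 (mod 943)
11^4 ≡ 121^2 = 14641 ≡ 496 (mod 943)
11^8 ≡ 496^2 = 246016 ≡ 836 (mod 943)
11^16 ≡ 836^2 = 698896 ≡ 133 (mod 943)
11^32 ≡ 133^2 = 17689 ≡ 715 (mod 943)
11^64 ≡ 715^2 = 511225 ≡ 119 (mod 943)
11^128 ≡ 119^2 = 14161 ≡ 16 (mod 943)
11^256 ≡ 16^2 = 256 ≡ 256 (mod 943)
11^512 ≡ 256^2 = 65536 ≡ 469 (mod 943)
942 = 512 + 256 + 128 + 32 + 8 + 4 + 2 in binary powers of 2.
So 11^942 ≡ 469 · 256 · 16 · 715 · 836 · 496 · 121 ≡ 453 (mod 943).
Since 453 ≠ 1, base 11 is a Fermat witness: 943 is composite.

453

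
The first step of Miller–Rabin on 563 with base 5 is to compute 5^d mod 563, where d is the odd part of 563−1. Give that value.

563 − 1 = 562 = 2^1 · 281, so d = 281.
5^1 ≡ 5 (mod 563)
5^2 ≡ 5^2 = 25 ≡ 25 (mod 563)
5^4 ≡ 25^2 = 625 ≡ 62 (mod 563)
5^8 ≡ 62^2 = 3844 ≡ 466 (mod 563)
5^16 ≡ 466^2 = 217156 ≡ 401 (mod 563)
5^32 ≡ 401^2 = 160801 ≡ 346 (mod 563)
5^64 ≡ 346^2 = 119716 ≡ 360 (mod 563)
5^128 ≡ 360^2 = 129600 ≡ 110 (mod 563)
5^256 ≡ 110^2 = 12100 ≡ 277 (mod 563)
281 = 256 + 16 + 8 + 1 in binary powers of 2.
So 5^281 ≡ 277 · 401 · 466 · 5 ≡ 562 (mod 563).
Since 5^d ≡ 562 (mod 563), base 5 does not prove 563 composite.

562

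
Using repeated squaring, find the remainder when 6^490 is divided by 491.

6^1 ≡ 6 (mod 491)
6^2 ≡ 6^2 = 36 ≡ 36 (mod 491)
6^4 ≡ 36^2 = 1296 ≡ 314 (mod 491)
6^8 ≡ 314^2 = 98596 ≡ 396 (mod 491)
6^16 ≡ 396^2 = 156816 ≡ 187 (mod 491)
6^32 ≡ 187^2 = 34969 ≡ 108 (mod 491)
6^64 ≡ 108^2 = 11664 ≡ 371 (mod 491)
6^128 ≡ 371^2 = 137641 ≡ 161 (mod 491)
6^256 ≡ 161^2 = 25921 ≡ 389 (mod 491)
490 = 256 + 128 + 64 + 32 + 8 + 2 in binary powers of 2.
So 6^490 ≡ 389 · 161 · 371 · 108 · 396 · 36 ≡ 1 (mod 491).
Since the result is 1, base 6 gives no evidence that 491 is composite.

1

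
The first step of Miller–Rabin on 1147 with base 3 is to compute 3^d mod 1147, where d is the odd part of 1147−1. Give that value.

1147 − 1 = 1146 = 2^1 · 573, so d = 573.
3^1 ≡ 3 (mod 1147)
3^2 ≡ 3^2 = 9 ≡ 9 (mod 1147)
3^4 ≡ 9^2 = 81 ≡ 81 (mod 1147)
3^8 ≡ 81^2 = 6561 ≡ 826 (mod 1147)
3^16 ≡ 826^2 = 682276 ≡ 958 (mod 1147)
3^32 ≡ 958^2 = 917764 ≡ 164 (mod 1147)
3^64 ≡ 164^2 = 26896 ≡ 515 (mod 1147)
3^128 ≡ 515^2 = 265225 ≡ 268 (mod 1147)
3^256 ≡ 268^2 = 71824 ≡ 710 (mod 1147)
3^512 ≡ 710^2 = 504100 ≡ 567 (mod 1147)
573 = 512 + 32 + 16 + 8 + 4 + 1 in binary powers of 2.
So 3^573 ≡ 567 · 164 · 958 · 826 · 81 · 3 ≡ 492 (mod 1147).
Squaring chain: 492; never reaches −1, so base 3 is a Miller–Rabin witness that 1147 is composite.

492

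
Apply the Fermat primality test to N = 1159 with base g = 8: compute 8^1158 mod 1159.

590

8^1 ≡ 8 (mod 1159)
8^2 ≡ 8^2 = 64 ≡ 64 (mod 1159)
8^4 ≡ 64^2 = 4096 ≡ 619 (mod 1159)
8^8 ≡ 619^2 = 383161 ≡ 691 (mod 1159)
8^16 ≡ 691^2 = 477481 ≡ 1132 (mod 1159)
8^32 ≡ 1132^2 = 1281424 ≡ 729 (mod 1159)
8^64 ≡ 729^2 = 531441 ≡ 619 (mod 1159)
8^128 ≡ 619^2 = 383161 ≡ 691 (mod 1159)
8^256 ≡ 691^2 = 477481 ≡ 1132 (mod 1159)
8^512 ≡ 1132^2 = 1281424 ≡ 729 (mod 1159)
8^1024 ≡ 729^2 = 531441 ≡ 619 (mod 1159)
1158 = 1024 + 128 + 4 + 2 in binary powers of 2.
So 8^1158 ≡ 619 · 691 · 619 · 64 ≡ 590 (mod 1159).
Since 590 ≠ 1, base 8 is a Fermat witness: 1159 is composite.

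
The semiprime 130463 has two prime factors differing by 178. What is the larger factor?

461

Since p = q + 178, we have 130463 = q(q + 178), so q² + 178q − 130463 = 0.
Discriminant: 178² + 4·130463 = 31684 + 521852 = 553536; √553536 = 744.
q = (−178 + 744)/2 = 283, and p = q + 178 = 461.
Check: 283 · 461 = 130463.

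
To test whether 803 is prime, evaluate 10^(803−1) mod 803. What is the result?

10^1 ≡ 10 (mod 803)
10^2 ≡ 10^2 = 100 ≡ 100 (mod 803)
10^4 ≡ 100^2 = 10000 ≡ 364 (mod 803)
10^8 ≡ 364^2 = 132496 ≡ 1 (mod 803)
10^16 ≡ 1^2 = 1 ≡ 1 (mod 803)
10^32 ≡ 1^2 = 1 ≡ 1 (mod 803)
10^64 ≡ 1^2 = 1 ≡ 1 (mod 803)
10^128 ≡ 1^2 = 1 ≡ 1 (mod 803)
10^256 ≡ 1^2 = 1 ≡ 1 (mod 803)
10^512 ≡ 1^2 = 1 ≡ 1 (mod 803)
802 = 512 + 256 + 32 + 2 in binary powers of 2.
So 10^802 ≡ 1 · 1 · 1 · 100 ≡ 100 (mod 803).
Since 100 ≠ 1, base 10 is a Fermat witness: 803 is composite.

100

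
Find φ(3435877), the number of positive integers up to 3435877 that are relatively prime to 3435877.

3365712

Factor: 3435877 = 107 · 163 · 197.
φ(3435877) = (107−1) · (163−1) · (197−1) = 106 · 162 · 196 = 3365712.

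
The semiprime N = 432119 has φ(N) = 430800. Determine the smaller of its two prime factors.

φ(n) = (p−1)(q−1) = n − (p+q) + 1, so p + q = 432119 − 430800 + 1 = 1320.
p and q are the roots of t² − 1320t + 432119 = 0.
Discriminant: 1320² − 4·432119 = 1742400 − 1728476 = 13924; √13924 = 118.
q = (1320 − 118)/2 = 601, p = (1320 + 118)/2 = 719.
Check: 601 · 719 = 432119.

601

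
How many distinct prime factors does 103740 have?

103740 = 2^2 · 25935
25935 = 3 · 8645
8645 = 5 · 1729
1729 = 7 · 247
247 = 13 · 19
103740 = 2^2 · 3 · 5 · 7 · 13 · 19, which has 6 distinct prime factors.

6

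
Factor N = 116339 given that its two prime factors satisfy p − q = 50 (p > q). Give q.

Since p = q + 50, we have 116339 = q(q + 50), so q² + 50q − 116339 = 0.
Discriminant: 50² + 4·116339 = 2500 + 465356 = 467856; √467856 = 684.
q = (−50 + 684)/2 = 317, and p = q + 50 = 367.
Check: 317 · 367 = 116339.

317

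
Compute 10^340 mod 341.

10^1 ≡ 10 (mod 341)
10^2 ≡ 10^2 = 100 ≡ 100 (mod 341)
10^4 ≡ 100^2 = 10000 ≡ 111 (mod 341)
10^8 ≡ 111^2 = 12321 ≡ 45 (mod 341)
10^16 ≡ 45^2 = 2025 ≡ 320 (mod 341)
10^32 ≡ 320^2 = 102400 ≡ 100 (mod 341)
10^64 ≡ 100^2 = 10000 ≡ 111 (mod 341)
10^128 ≡ 111^2 = 12321 ≡ 45 (mod 341)
10^256 ≡ 45^2 = 2025 ≡ 320 (mod 341)
340 = 256 + 64 + 16 + 4 in binary powers of 2.
So 10^340 ≡ 320 · 111 · 320 · 111 ≡ 67 (mod 341).
Since 67 ≠ 1, base 10 is a Fermat witness: 341 is composite.

67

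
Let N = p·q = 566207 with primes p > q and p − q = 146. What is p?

829

Since p = q + 146, we have 566207 = q(q + 146), so q² + 146q − 566207 = 0.
Discriminant: 146² + 4·566207 = 21316 + 2264828 = 2286144; √2286144 = 1512.
q = (−146 + 1512)/2 = 683, and p = q + 146 = 829.
Check: 683 · 829 = 566207.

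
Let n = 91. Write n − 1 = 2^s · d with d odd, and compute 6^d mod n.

83

91 − 1 = 90 = 2^1 · 45, so d = 45.
6^1 ≡ 6 (mod 91)
6^2 ≡ 6^2 = 36 ≡ 36 (mod 91)
6^4 ≡ 36^2 = 1296 ≡ 22 (mod 91)
6^8 ≡ 22^2 = 484 ≡ 29 (mod 91)
6^16 ≡ 29^2 = 841 ≡ 22 (mod 91)
6^32 ≡ 22^2 = 484 ≡ 29 (mod 91)
45 = 32 + 8 + 4 + 1 in binary powers of 2.
So 6^45 ≡ 29 · 29 · 22 · 6 ≡ 83 (mod 91).
Squaring chain: 83; never reaches −1, so base 6 is a Miller–Rabin witness that 91 is composite.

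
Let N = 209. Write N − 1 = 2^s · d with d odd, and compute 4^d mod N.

9

209 − 1 = 208 = 2^4 · 13, so d = 13.
4^1 ≡ 4 (mod 209)
4^2 ≡ 4^2 = 16 ≡ 16 (mod 209)
4^4 ≡ 16^2 = 256 ≡ 47 (mod 209)
4^8 ≡ 47^2 = 2209 ≡ 119 (mod 209)
13 = 8 + 4 + 1 in binary powers of 2.
So 4^13 ≡ 119 · 47 · 4 ≡ 9 (mod 209).
Squaring chain: 9 → 81 → 82 → 36; never reaches −1, so base 4 is a Miller–Rabin witness that 209 is composite.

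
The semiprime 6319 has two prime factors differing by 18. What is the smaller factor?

71

Since p = q + 18, we have 6319 = q(q + 18), so q² + 18q − 6319 = 0.
Discriminant: 18² + 4·6319 = 324 + 25276 = 25600; √25600 = 160.
q = (−18 + 160)/2 = 71, and p = q + 18 = 89.
Check: 71 · 89 = 6319.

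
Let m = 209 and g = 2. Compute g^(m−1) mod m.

2^1 ≡ 2 (mod 209)
2^2 ≡ 2^2 = 4 ≡ 4 (mod 209)
2^4 ≡ 4^2 = 16 ≡ 16 (mod 209)
2^8 ≡ 16^2 = 256 ≡ 47 (mod 209)
2^16 ≡ 47^2 = 2209 ≡ 119 (mod 209)
2^32 ≡ 119^2 = 14161 ≡ 158 (mod 209)
2^64 ≡ 158^2 = 24964 ≡ 93 (mod 209)
2^128 ≡ 93^2 = 8649 ≡ 80 (mod 209)
208 = 128 + 64 + 16 in binary powers of 2.
So 2^208 ≡ 80 · 93 · 119 ≡ 36 (mod 209).
Since 36 ≠ 1, base 2 is a Fermat witness: 209 is composite.

36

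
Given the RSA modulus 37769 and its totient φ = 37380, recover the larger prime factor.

φ(n) = (p−1)(q−1) = n − (p+q) + 1, so p + q = 37769 − 37380 + 1 = 390.
p and q are the roots of t² − 390t + 37769 = 0.
Discriminant: 390² − 4·37769 = 152100 − 151076 = 1024; √1024 = 32.
q = (390 − 32)/2 = 179, p = (390 + 32)/2 = 211.
Check: 179 · 211 = 37769.

211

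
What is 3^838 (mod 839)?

3^1 ≡ 3 (mod 839)
3^2 ≡ 3^2 = 9 ≡ 9 (mod 839)
3^4 ≡ 9^2 = 81 ≡ 81 (mod 839)
3^8 ≡ 81^2 = 6561 ≡ 688 (mod 839)
3^16 ≡ 688^2 = 473344 ≡ 148 (mod 839)
3^32 ≡ 148^2 = 21904 ≡ 90 (mod 839)
3^64 ≡ 90^2 = 8100 ≡ 549 (mod 839)
3^128 ≡ 549^2 = 301401 ≡ 200 (mod 839)
3^256 ≡ 200^2 = 40000 ≡ 567 (mod 839)
3^512 ≡ 567^2 = 321489 ≡ 152 (mod 839)
838 = 512 + 256 + 64 + 4 + 2 in binary powers of 2.
So 3^838 ≡ 152 · 567 · 549 · 81 · 9 ≡ 1 (mod 839).
Since the result is 1, base 3 gives no evidence that 839 is composite.

1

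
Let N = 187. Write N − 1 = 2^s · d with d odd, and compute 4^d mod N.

174

187 − 1 = 186 = 2^1 · 93, so d = 93.
4^1 ≡ 4 (mod 187)
4^2 ≡ 4^2 = 16 ≡ 16 (mod 187)
4^4 ≡ 16^2 = 256 ≡ 69 (mod 187)
4^8 ≡ 69^2 = 4761 ≡ 86 (mod 187)
4^16 ≡ 86^2 = 7396 ≡ 103 (mod 187)
4^32 ≡ 103^2 = 10609 ≡ 137 (mod 187)
4^64 ≡ 137^2 = 18769 ≡ 69 (mod 187)
93 = 64 + 16 + 8 + 4 + 1 in binary powers of 2.
So 4^93 ≡ 69 · 103 · 86 · 69 · 4 ≡ 174 (mod 187).
Squaring chain: 174; never reaches −1, so base 4 is a Miller–Rabin witness that 187 is composite.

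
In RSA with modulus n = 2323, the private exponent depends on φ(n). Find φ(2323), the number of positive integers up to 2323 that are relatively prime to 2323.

Factor: 2323 = 23 · 101.
φ(2323) = (23−1) · (101−1) = 22 · 100 = 2200.

2200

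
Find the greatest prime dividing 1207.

1207 = 17 · 71
71 is prime.
So 1207 = 17 · 71; the largest prime factor is 71.

71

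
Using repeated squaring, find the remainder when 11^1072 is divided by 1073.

11^1 ≡ 11 (mod 1073)
11^2 ≡ 11^2 = 121 ≡ 121 (mod 1073)
11^4 ≡ 121^2 = 14641 ≡ 692 (mod 1073)
11^8 ≡ 692^2 = 478864 ≡ 306 (mod 1073)
11^16 ≡ 306^2 = 93636 ≡ 285 (mod 1073)
11^32 ≡ 285^2 = 81225 ≡ 750 (mod 1073)
11^64 ≡ 750^2 = 562500 ≡ 248 (mod 1073)
11^128 ≡ 248^2 = 61504 ≡ 343 (mod 1073)
11^256 ≡ 343^2 = 117649 ≡ 692 (mod 1073)
11^512 ≡ 692^2 = 478864 ≡ 306 (mod 1073)
11^1024 ≡ 306^2 = 93636 ≡ 285 (mod 1073)
1072 = 1024 + 32 + 16 in binary powers of 2.
So 11^1072 ≡ 285 · 750 · 285 ≡ 248 (mod 1073).
Since 248 ≠ 1, base 11 is a Fermat witness: 1073 is composite.

248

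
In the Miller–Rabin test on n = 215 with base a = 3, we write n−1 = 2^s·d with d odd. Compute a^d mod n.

215 − 1 = 214 = 2^1 · 107, so d = 107.
3^1 ≡ 3 (mod 215)
3^2 ≡ 3^2 = 9 ≡ 9 (mod 215)
3^4 ≡ 9^2 = 81 ≡ 81 (mod 215)
3^8 ≡ 81^2 = 6561 ≡ 111 (mod 215)
3^16 ≡ 111^2 = 12321 ≡ 66 (mod 215)
3^32 ≡ 66^2 = 4356 ≡ 56 (mod 215)
3^64 ≡ 56^2 = 3136 ≡ 126 (mod 215)
107 = 64 + 32 + 8 + 2 + 1 in binary powers of 2.
So 3^107 ≡ 126 · 56 · 111 · 9 · 3 ≡ 77 (mod 215).
Squaring chain: 77; never reaches −1, so base 3 is a Miller–Rabin witness that 215 is composite.

77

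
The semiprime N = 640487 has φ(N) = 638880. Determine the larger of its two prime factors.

881

φ(n) = (p−1)(q−1) = n − (p+q) + 1, so p + q = 640487 − 638880 + 1 = 1608.
p and q are the roots of t² − 1608t + 640487 = 0.
Discriminant: 1608² − 4·640487 = 2585664 − 2561948 = 23716; √23716 = 154.
q = (1608 − 154)/2 = 727, p = (1608 + 154)/2 = 881.
Check: 727 · 881 = 640487.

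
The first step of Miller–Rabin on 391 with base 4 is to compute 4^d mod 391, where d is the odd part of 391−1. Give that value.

285

391 − 1 = 390 = 2^1 · 195, so d = 195.
4^1 ≡ 4 (mod 391)
4^2 ≡ 4^2 = 16 ≡ 16 (mod 391)
4^4 ≡ 16^2 = 256 ≡ 256 (mod 391)
4^8 ≡ 256^2 = 65536 ≡ 239 (mod 391)
4^16 ≡ 239^2 = 57121 ≡ 35 (mod 391)
4^32 ≡ 35^2 = 1225 ≡ 52 (mod 391)
4^64 ≡ 52^2 = 2704 ≡ 358 (mod 391)
4^128 ≡ 358^2 = 128164 ≡ 307 (mod 391)
195 = 128 + 64 + 2 + 1 in binary powers of 2.
So 4^195 ≡ 307 · 358 · 16 · 4 ≡ 285 (mod 391).
Squaring chain: 285; never reaches −1, so base 4 is a Miller–Rabin witness that 391 is composite.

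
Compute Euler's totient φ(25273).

24948

Factor: 25273 = 127 · 199.
φ(25273) = (127−1) · (199−1) = 126 · 198 = 24948.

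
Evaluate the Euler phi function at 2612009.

Factor: 2612009 = 127 · 131 · 157.
φ(2612009) = (127−1) · (131−1) · (157−1) = 126 · 130 · 156 = 2555280.

2555280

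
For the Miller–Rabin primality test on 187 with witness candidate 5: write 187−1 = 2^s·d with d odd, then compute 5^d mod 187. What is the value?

187 − 1 = 186 = 2^1 · 93, so d = 93.
5^1 ≡ 5 (mod 187)
5^2 ≡ 5^2 = 25 ≡ 25 (mod 187)
5^4 ≡ 25^2 = 625 ≡ 64 (mod 187)
5^8 ≡ 64^2 = 4096 ≡ 169 (mod 187)
5^16 ≡ 169^2 = 28561 ≡ 137 (mod 187)
5^32 ≡ 137^2 = 18769 ≡ 69 (mod 187)
5^64 ≡ 69^2 = 4761 ≡ 86 (mod 187)
93 = 64 + 16 + 8 + 4 + 1 in binary powers of 2.
So 5^93 ≡ 86 · 137 · 169 · 64 · 5 ≡ 37 (mod 187).
Squaring chain: 37; never reaches −1, so base 5 is a Miller–Rabin witness that 187 is composite.

37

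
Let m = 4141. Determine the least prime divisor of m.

41

4141 is odd.
Digit sum 10, not divisible by 3.
Ends in 1: not divisible by 5.
7: 4141 = 7·591 + 4
11: 4141 = 11·376 + 5
13: 4141 = 13·318 + 7
17: 4141 = 17·243 + 10
19: 4141 = 19·217 + 18
23: 4141 = 23·180 + 1
29: 4141 = 29·142 + 23
31: 4141 = 31·133 + 18
37: 4141 = 37·111 + 34
41: 4141 = 41·101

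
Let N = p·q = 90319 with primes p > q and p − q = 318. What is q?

181

Since p = q + 318, we have 90319 = q(q + 318), so q² + 318q − 90319 = 0.
Discriminant: 318² + 4·90319 = 101124 + 361276 = 462400; √462400 = 680.
q = (−318 + 680)/2 = 181, and p = q + 318 = 499.
Check: 181 · 499 = 90319.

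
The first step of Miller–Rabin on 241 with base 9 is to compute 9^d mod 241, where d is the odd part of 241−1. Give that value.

64

241 − 1 = 240 = 2^4 · 15, so d = 15.
9^1 ≡ 9 (mod 241)
9^2 ≡ 9^2 = 81 ≡ 81 (mod 241)
9^4 ≡ 81^2 = 6561 ≡ 54 (mod 241)
9^8 ≡ 54^2 = 2916 ≡ 24 (mod 241)
15 = 8 + 4 + 2 + 1 in binary powers of 2.
So 9^15 ≡ 24 · 54 · 81 · 9 ≡ 64 (mod 241).
Squaring chain: 64 → 240 → 1 → 1; reaches −1, so base 9 does not prove 241 composite.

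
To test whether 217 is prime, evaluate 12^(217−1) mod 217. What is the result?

12^1 ≡ 12 (mod 217)
12^2 ≡ 12^2 = 144 ≡ 144 (mod 217)
12^4 ≡ 144^2 = 20736 ≡ 121 (mod 217)
12^8 ≡ 121^2 = 14641 ≡ 102 (mod 217)
12^16 ≡ 102^2 = 10404 ≡ 205 (mod 217)
12^32 ≡ 205^2 = 42025 ≡ 144 (mod 217)
12^64 ≡ 144^2 = 20736 ≡ 121 (mod 217)
12^128 ≡ 121^2 = 14641 ≡ 102 (mod 217)
216 = 128 + 64 + 16 + 8 in binary powers of 2.
So 12^216 ≡ 102 · 121 · 205 · 102 ≡ 64 (mod 217).
Since 64 ≠ 1, base 12 is a Fermat witness: 217 is composite.

64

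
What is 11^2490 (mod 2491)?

11^1 ≡ 11 (mod 2491)
11^2 ≡ 11^2 = 121 ≡ 121 (mod 2491)
11^4 ≡ 121^2 = 14641 ≡ 2186 (mod 2491)
11^8 ≡ 2186^2 = 4778596 ≡ 858 (mod 2491)
11^16 ≡ 858^2 = 736164 ≡ 1319 (mod 2491)
11^32 ≡ 1319^2 = 1739761 ≡ 1043 (mod 2491)
11^64 ≡ 1043^2 = 1087849 ≡ 1773 (mod 2491)
11^128 ≡ 1773^2 = 3143529 ≡ 2378 (mod 2491)
11^256 ≡ 2378^2 = 5654884 ≡ 314 (mod 2491)
11^512 ≡ 314^2 = 98596 ≡ 1447 (mod 2491)
11^1024 ≡ 1447^2 = 2093809 ≡ 1369 (mod 2491)
11^2048 ≡ 1369^2 = 1874161 ≡ 929 (mod 2491)
2490 = 2048 + 256 + 128 + 32 + 16 + 8 + 2 in binary powers of 2.
So 11^2490 ≡ 929 · 314 · 2378 · 1043 · 1319 · 858 · 121 ≡ 1353 (mod 2491).
Since 1353 ≠ 1, base 11 is a Fermat witness: 2491 is composite.

1353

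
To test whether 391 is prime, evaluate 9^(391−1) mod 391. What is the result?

9^1 ≡ 9 (mod 391)
9^2 ≡ 9^2 = 81 ≡ 81 (mod 391)
9^4 ≡ 81^2 = 6561 ≡ 305 (mod 391)
9^8 ≡ 305^2 = 93025 ≡ 358 (mod 391)
9^16 ≡ 358^2 = 128164 ≡ 307 (mod 391)
9^32 ≡ 307^2 = 94249 ≡ 18 (mod 391)
9^64 ≡ 18^2 = 324 ≡ 324 (mod 391)
9^128 ≡ 324^2 = 104976 ≡ 188 (mod 391)
9^256 ≡ 188^2 = 35344 ≡ 154 (mod 391)
390 = 256 + 128 + 4 + 2 in binary powers of 2.
So 9^390 ≡ 154 · 188 · 305 · 81 ≡ 123 (mod 391).
Since 123 ≠ 1, base 9 is a Fermat witness: 391 is composite.

123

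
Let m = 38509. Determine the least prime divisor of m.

38509 is odd.
Digit sum 25, not divisible by 3.
Ends in 9: not divisible by 5.
7: 38509 = 7·5501 + 2
11: 38509 = 11·3500 + 9
13: 38509 = 13·2962 + 3
17: 38509 = 17·2265 + 4
19: 38509 = 19·2026 + 15
23: 38509 = 23·1674 + 7
29: 38509 = 29·1327 + 26
31: 38509 = 31·1242 + 7
37: 38509 = 37·1040 + 29
41: 38509 = 41·939 + 10
43: 38509 = 43·895 + 24
47: 38509 = 47·819 + 16
53: 38509 = 53·726 + 31
59: 38509 = 59·652 + 41
61: 38509 = 61·631 + 18
67: 38509 = 67·574 + 51
71: 38509 = 71·542 + 27
73: 38509 = 73·527 + 38
79: 38509 = 79·487 + 36
83: 38509 = 83·463 + 80
89: 38509 = 89·432 + 61
97: 38509 = 97·397

97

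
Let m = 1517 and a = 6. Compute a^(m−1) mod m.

6^1 ≡ 6 (mod 1517)
6^2 ≡ 6^2 = 36 ≡ 36 (mod 1517)
6^4 ≡ 36^2 = 1296 ≡ 1296 (mod 1517)
6^8 ≡ 1296^2 = 1679616 ≡ 297 (mod 1517)
6^16 ≡ 297^2 = 88209 ≡ 223 (mod 1517)
6^32 ≡ 223^2 = 49729 ≡ 1185 (mod 1517)
6^64 ≡ 1185^2 = 1404225 ≡ 1000 (mod 1517)
6^128 ≡ 1000^2 = 1000000 ≡ 297 (mod 1517)
6^256 ≡ 297^2 = 88209 ≡ 223 (mod 1517)
6^512 ≡ 223^2 = 49729 ≡ 1185 (mod 1517)
6^1024 ≡ 1185^2 = 1404225 ≡ 1000 (mod 1517)
1516 = 1024 + 256 + 128 + 64 + 32 + 8 + 4 in binary powers of 2.
So 6^1516 ≡ 1000 · 223 · 297 · 1000 · 1185 · 297 · 1296 ≡ 556 (mod 1517).
Since 556 ≠ 1, base 6 is a Fermat witness: 1517 is composite.

556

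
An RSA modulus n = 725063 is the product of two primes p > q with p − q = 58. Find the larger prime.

881

Since p = q + 58, we have 725063 = q(q + 58), so q² + 58q − 725063 = 0.
Discriminant: 58² + 4·725063 = 3364 + 2900252 = 2903616; √2903616 = 1704.
q = (−58 + 1704)/2 = 823, and p = q + 58 = 881.
Check: 823 · 881 = 725063.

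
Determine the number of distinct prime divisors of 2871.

3

2871 = 3^2 · 319
319 = 11 · 29
2871 = 3^2 · 11 · 29, which has 3 distinct prime factors.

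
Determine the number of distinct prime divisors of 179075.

4

179075 = 5^2 · 7163
7163 = 13 · 551
551 = 19 · 29
179075 = 5^2 · 13 · 19 · 29, which has 4 distinct prime factors.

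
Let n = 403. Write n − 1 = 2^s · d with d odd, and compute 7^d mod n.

190

403 − 1 = 402 = 2^1 · 201, so d = 201.
7^1 ≡ 7 (mod 403)
7^2 ≡ 7^2 = 49 ≡ 49 (mod 403)
7^4 ≡ 49^2 = 2401 ≡ 386 (mod 403)
7^8 ≡ 386^2 = 148996 ≡ 289 (mod 403)
7^16 ≡ 289^2 = 83521 ≡ 100 (mod 403)
7^32 ≡ 100^2 = 10000 ≡ 328 (mod 403)
7^64 ≡ 328^2 = 107584 ≡ 386 (mod 403)
7^128 ≡ 386^2 = 148996 ≡ 289 (mod 403)
201 = 128 + 64 + 8 + 1 in binary powers of 2.
So 7^201 ≡ 289 · 386 · 289 · 7 ≡ 190 (mod 403).
Squaring chain: 190; never reaches −1, so base 7 is a Miller–Rabin witness that 403 is composite.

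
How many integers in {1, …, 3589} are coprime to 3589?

Factor: 3589 = 37 · 97.
φ(3589) = (37−1) · (97−1) = 36 · 96 = 3456.

3456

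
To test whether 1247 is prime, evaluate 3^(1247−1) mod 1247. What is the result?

3^1 ≡ 3 (mod 1247)
3^2 ≡ 3^2 = 9 ≡ 9 (mod 1247)
3^4 ≡ 9^2 = 81 ≡ 81 (mod 1247)
3^8 ≡ 81^2 = 6561 ≡ 326 (mod 1247)
3^16 ≡ 326^2 = 106276 ≡ 281 (mod 1247)
3^32 ≡ 281^2 = 78961 ≡ 400 (mod 1247)
3^64 ≡ 400^2 = 160000 ≡ 384 (mod 1247)
3^128 ≡ 384^2 = 147456 ≡ 310 (mod 1247)
3^256 ≡ 310^2 = 96100 ≡ 81 (mod 1247)
3^512 ≡ 81^2 = 6561 ≡ 326 (mod 1247)
3^1024 ≡ 326^2 = 106276 ≡ 281 (mod 1247)
1246 = 1024 + 128 + 64 + 16 + 8 + 4 + 2 in binary powers of 2.
So 3^1246 ≡ 281 · 310 · 384 · 281 · 326 · 81 · 9 ≡ 608 (mod 1247).
Since 608 ≠ 1, base 3 is a Fermat witness: 1247 is composite.

608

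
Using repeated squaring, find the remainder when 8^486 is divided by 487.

1

8^1 ≡ 8 (mod 487)
8^2 ≡ 8^2 = 64 ≡ 64 (mod 487)
8^4 ≡ 64^2 = 4096 ≡ 200 (mod 487)
8^8 ≡ 200^2 = 40000 ≡ 66 (mod 487)
8^16 ≡ 66^2 = 4356 ≡ 460 (mod 487)
8^32 ≡ 460^2 = 211600 ≡ 242 (mod 487)
8^64 ≡ 242^2 = 58564 ≡ 124 (mod 487)
8^128 ≡ 124^2 = 15376 ≡ 279 (mod 487)
8^256 ≡ 279^2 = 77841 ≡ 408 (mod 487)
486 = 256 + 128 + 64 + 32 + 4 + 2 in binary powers of 2.
So 8^486 ≡ 408 · 279 · 124 · 242 · 200 · 64 ≡ 1 (mod 487).
Since the result is 1, base 8 gives no evidence that 487 is composite.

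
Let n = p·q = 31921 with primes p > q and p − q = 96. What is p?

Since p = q + 96, we have 31921 = q(q + 96), so q² + 96q − 31921 = 0.
Discriminant: 96² + 4·31921 = 9216 + 127684 = 136900; √136900 = 370.
q = (−96 + 370)/2 = 137, and p = q + 96 = 233.
Check: 137 · 233 = 31921.

233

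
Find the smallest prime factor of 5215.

5215 is odd.
Digit sum 13, not divisible by 3.
Ends in 5: divisible by 5.

5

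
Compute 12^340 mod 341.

56

12^1 ≡ 12 (mod 341)
12^2 ≡ 12^2 = 144 ≡ 144 (mod 341)
12^4 ≡ 144^2 = 20736 ≡ 276 (mod 341)
12^8 ≡ 276^2 = 76176 ≡ 133 (mod 341)
12^16 ≡ 133^2 = 17689 ≡ 298 (mod 341)
12^32 ≡ 298^2 = 88804 ≡ 144 (mod 341)
12^64 ≡ 144^2 = 20736 ≡ 276 (mod 341)
12^128 ≡ 276^2 = 76176 ≡ 133 (mod 341)
12^256 ≡ 133^2 = 17689 ≡ 298 (mod 341)
340 = 256 + 64 + 16 + 4 in binary powers of 2.
So 12^340 ≡ 298 · 276 · 298 · 276 ≡ 56 (mod 341).
Since 56 ≠ 1, base 12 is a Fermat witness: 341 is composite.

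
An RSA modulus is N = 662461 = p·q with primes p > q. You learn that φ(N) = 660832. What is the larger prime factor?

φ(n) = (p−1)(q−1) = n − (p+q) + 1, so p + q = 662461 − 660832 + 1 = 1630.
p and q are the roots of t² − 1630t + 662461 = 0.
Discriminant: 1630² − 4·662461 = 2656900 − 2649844 = 7056; √7056 = 84.
q = (1630 − 84)/2 = 773, p = (1630 + 84)/2 = 857.
Check: 773 · 857 = 662461.

857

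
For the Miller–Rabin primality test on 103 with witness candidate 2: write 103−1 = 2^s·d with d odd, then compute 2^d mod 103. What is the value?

1

103 − 1 = 102 = 2^1 · 51, so d = 51.
2^1 ≡ 2 (mod 103)
2^2 ≡ 2^2 = 4 ≡ 4 (mod 103)
2^4 ≡ 4^2 = 16 ≡ 16 (mod 103)
2^8 ≡ 16^2 = 256 ≡ 50 (mod 103)
2^16 ≡ 50^2 = 2500 ≡ 28 (mod 103)
2^32 ≡ 28^2 = 784 ≡ 63 (mod 103)
51 = 32 + 16 + 2 + 1 in binary powers of 2.
So 2^51 ≡ 63 · 28 · 4 · 2 ≡ 1 (mod 103).
Since 2^d ≡ 1 (mod 103), base 2 does not prove 103 composite.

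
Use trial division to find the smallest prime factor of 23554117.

89

23554117 is odd.
Digit sum 28, not divisible by 3.
Ends in 7: not divisible by 5.
7: 23554117 = 7·3364873 + 6
11: 23554117 = 11·2141283 + 4
13: 23554117 = 13·1811855 + 2
17: 23554117 = 17·1385536 + 5
19: 23554117 = 19·1239690 + 7
23: 23554117 = 23·1024092 + 1
29: 23554117 = 29·812210 + 27
31: 23554117 = 31·759810 + 7
37: 23554117 = 37·636597 + 28
41: 23554117 = 41·574490 + 27
43: 23554117 = 43·547770 + 7
47: 23554117 = 47·501151 + 20
53: 23554117 = 53·444417 + 16
59: 23554117 = 59·399222 + 19
61: 23554117 = 61·386133 + 4
67: 23554117 = 67·351553 + 66
71: 23554117 = 71·331748 + 9
73: 23554117 = 73·322659 + 10
79: 23554117 = 79·298153 + 30
83: 23554117 = 83·283784 + 45
89: 23554117 = 89·264653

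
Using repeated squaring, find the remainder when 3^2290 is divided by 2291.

3^1 ≡ 3 (mod 2291)
3^2 ≡ 3^2 = 9 ≡ 9 (mod 2291)
3^4 ≡ 9^2 = 81 ≡ 81 (mod 2291)
3^8 ≡ 81^2 = 6561 ≡ 1979 (mod 2291)
3^16 ≡ 1979^2 = 3916441 ≡ 1122 (mod 2291)
3^32 ≡ 1122^2 = 1258884 ≡ 1125 (mod 2291)
3^64 ≡ 1125^2 = 1265625 ≡ 993 (mod 2291)
3^128 ≡ 993^2 = 986049 ≡ 919 (mod 2291)
3^256 ≡ 919^2 = 844561 ≡ 1473 (mod 2291)
3^512 ≡ 1473^2 = 2169729 ≡ 152 (mod 2291)
3^1024 ≡ 152^2 = 23104 ≡ 194 (mod 2291)
3^2048 ≡ 194^2 = 37636 ≡ 980 (mod 2291)
2290 = 2048 + 128 + 64 + 32 + 16 + 2 in binary powers of 2.
So 3^2290 ≡ 980 · 919 · 993 · 1125 · 1122 · 9 ≡ 602 (mod 2291).
Since 602 ≠ 1, base 3 is a Fermat witness: 2291 is composite.

602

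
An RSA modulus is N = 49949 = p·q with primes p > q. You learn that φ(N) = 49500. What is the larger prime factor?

φ(n) = (p−1)(q−1) = n − (p+q) + 1, so p + q = 49949 − 49500 + 1 = 450.
p and q are the roots of t² − 450t + 49949 = 0.
Discriminant: 450² − 4·49949 = 202500 − 199796 = 2704; √2704 = 52.
q = (450 − 52)/2 = 199, p = (450 + 52)/2 = 251.
Check: 199 · 251 = 49949.

251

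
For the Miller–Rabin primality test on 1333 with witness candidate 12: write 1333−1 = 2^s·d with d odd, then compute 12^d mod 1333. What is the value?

457

1333 − 1 = 1332 = 2^2 · 333, so d = 333.
12^1 ≡ 12 (mod 1333)
12^2 ≡ 12^2 = 144 ≡ 144 (mod 1333)
12^4 ≡ 144^2 = 20736 ≡ 741 (mod 1333)
12^8 ≡ 741^2 = 549081 ≡ 1218 (mod 1333)
12^16 ≡ 1218^2 = 1483524 ≡ 1228 (mod 1333)
12^32 ≡ 1228^2 = 1507984 ≡ 361 (mod 1333)
12^64 ≡ 361^2 = 130321 ≡ 1020 (mod 1333)
12^128 ≡ 1020^2 = 1040400 ≡ 660 (mod 1333)
12^256 ≡ 660^2 = 435600 ≡ 1042 (mod 1333)
333 = 256 + 64 + 8 + 4 + 1 in binary powers of 2.
So 12^333 ≡ 1042 · 1020 · 1218 · 741 · 12 ≡ 457 (mod 1333).
Squaring chain: 457 → 901; never reaches −1, so base 12 is a Miller–Rabin witness that 1333 is composite.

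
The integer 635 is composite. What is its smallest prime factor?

635 is odd.
Digit sum 14, not divisible by 3.
Ends in 5: divisible by 5.

5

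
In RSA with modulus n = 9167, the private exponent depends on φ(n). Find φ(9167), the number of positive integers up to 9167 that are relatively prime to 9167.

Factor: 9167 = 89 · 103.
φ(9167) = (89−1) · (103−1) = 88 · 102 = 8976.

8976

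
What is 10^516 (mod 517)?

10^1 ≡ 10 (mod 517)
10^2 ≡ 10^2 = 100 ≡ 100 (mod 517)
10^4 ≡ 100^2 = 10000 ≡ 177 (mod 517)
10^8 ≡ 177^2 = 31329 ≡ 309 (mod 517)
10^16 ≡ 309^2 = 95481 ≡ 353 (mod 517)
10^32 ≡ 353^2 = 124609 ≡ 12 (mod 517)
10^64 ≡ 12^2 = 144 ≡ 144 (mod 517)
10^128 ≡ 144^2 = 20736 ≡ 56 (mod 517)
10^256 ≡ 56^2 = 3136 ≡ 34 (mod 517)
10^512 ≡ 34^2 = 1156 ≡ 122 (mod 517)
516 = 512 + 4 in binary powers of 2.
So 10^516 ≡ 122 · 177 ≡ 397 (mod 517).
Since 397 ≠ 1, base 10 is a Fermat witness: 517 is composite.

397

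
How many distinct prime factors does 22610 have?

22610 = 2 · 11305
11305 = 5 · 2261
2261 = 7 · 323
323 = 17 · 19
22610 = 2 · 5 · 7 · 17 · 19, which has 5 distinct prime factors.

5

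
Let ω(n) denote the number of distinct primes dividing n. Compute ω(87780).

6

87780 = 2^2 · 21945
21945 = 3 · 7315
7315 = 5 · 1463
1463 = 7 · 209
209 = 11 · 19
87780 = 2^2 · 3 · 5 · 7 · 11 · 19, which has 6 distinct prime factors.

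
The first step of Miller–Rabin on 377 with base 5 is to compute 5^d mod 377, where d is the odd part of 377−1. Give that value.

377 − 1 = 376 = 2^3 · 47, so d = 47.
5^1 ≡ 5 (mod 377)
5^2 ≡ 5^2 = 25 ≡ 25 (mod 377)
5^4 ≡ 25^2 = 625 ≡ 248 (mod 377)
5^8 ≡ 248^2 = 61504 ≡ 53 (mod 377)
5^16 ≡ 53^2 = 2809 ≡ 170 (mod 377)
5^32 ≡ 170^2 = 28900 ≡ 248 (mod 377)
47 = 32 + 8 + 4 + 2 + 1 in binary powers of 2.
So 5^47 ≡ 248 · 53 · 248 · 25 · 5 ≡ 138 (mod 377).
Squaring chain: 138 → 194 → 313; never reaches −1, so base 5 is a Miller–Rabin witness that 377 is composite.

138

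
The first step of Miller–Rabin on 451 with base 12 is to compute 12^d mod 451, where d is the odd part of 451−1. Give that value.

243

451 − 1 = 450 = 2^1 · 225, so d = 225.
12^1 ≡ 12 (mod 451)
12^2 ≡ 12^2 = 144 ≡ 144 (mod 451)
12^4 ≡ 144^2 = 20736 ≡ 441 (mod 451)
12^8 ≡ 441^2 = 194481 ≡ 100 (mod 451)
12^16 ≡ 100^2 = 10000 ≡ 78 (mod 451)
12^32 ≡ 78^2 = 6084 ≡ 221 (mod 451)
12^64 ≡ 221^2 = 48841 ≡ 133 (mod 451)
12^128 ≡ 133^2 = 17689 ≡ 100 (mod 451)
225 = 128 + 64 + 32 + 1 in binary powers of 2.
So 12^225 ≡ 100 · 133 · 221 · 12 ≡ 243 (mod 451).
Squaring chain: 243; never reaches −1, so base 12 is a Miller–Rabin witness that 451 is composite.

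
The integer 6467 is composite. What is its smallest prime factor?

6467 is odd.
Digit sum 23, not divisible by 3.
Ends in 7: not divisible by 5.
7: 6467 = 7·923 + 6
11: 6467 = 11·587 + 10
13: 6467 = 13·497 + 6
17: 6467 = 17·380 + 7
19: 6467 = 19·340 + 7
23: 6467 = 23·281 + 4
29: 6467 = 29·223

29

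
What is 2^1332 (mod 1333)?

2^1 ≡ 2 (mod 1333)
2^2 ≡ 2^2 = 4 ≡ 4 (mod 1333)
2^4 ≡ 4^2 = 16 ≡ 16 (mod 1333)
2^8 ≡ 16^2 = 256 ≡ 256 (mod 1333)
2^16 ≡ 256^2 = 65536 ≡ 219 (mod 1333)
2^32 ≡ 219^2 = 47961 ≡ 1306 (mod 1333)
2^64 ≡ 1306^2 = 1705636 ≡ 729 (mod 1333)
2^128 ≡ 729^2 = 531441 ≡ 907 (mod 1333)
2^256 ≡ 907^2 = 822649 ≡ 188 (mod 1333)
2^512 ≡ 188^2 = 35344 ≡ 686 (mod 1333)
2^1024 ≡ 686^2 = 470596 ≡ 47 (mod 1333)
1332 = 1024 + 256 + 32 + 16 + 4 in binary powers of 2.
So 2^1332 ≡ 47 · 188 · 1306 · 219 · 16 ≡ 4 (mod 1333).
Since 4 ≠ 1, base 2 is a Fermat witness: 1333 is composite.

4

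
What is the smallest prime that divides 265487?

19

265487 is odd.
Digit sum 32, not divisible by 3.
Ends in 7: not divisible by 5.
7: 265487 = 7·37926 + 5
11: 265487 = 11·24135 + 2
13: 265487 = 13·20422 + 1
17: 265487 = 17·15616 + 15
19: 265487 = 19·13973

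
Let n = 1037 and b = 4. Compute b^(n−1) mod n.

4^1 ≡ 4 (mod 1037)
4^2 ≡ 4^2 = 16 ≡ 16 (mod 1037)
4^4 ≡ 16^2 = 256 ≡ 256 (mod 1037)
4^8 ≡ 256^2 = 65536 ≡ 205 (mod 1037)
4^16 ≡ 205^2 = 42025 ≡ 545 (mod 1037)
4^32 ≡ 545^2 = 297025 ≡ 443 (mod 1037)
4^64 ≡ 443^2 = 196249 ≡ 256 (mod 1037)
4^128 ≡ 256^2 = 65536 ≡ 205 (mod 1037)
4^256 ≡ 205^2 = 42025 ≡ 545 (mod 1037)
4^512 ≡ 545^2 = 297025 ≡ 443 (mod 1037)
4^1024 ≡ 443^2 = 196249 ≡ 256 (mod 1037)
1036 = 1024 + 8 + 4 in binary powers of 2.
So 4^1036 ≡ 256 · 205 · 256 ≡ 545 (mod 1037).
Since 545 ≠ 1, base 4 is a Fermat witness: 1037 is composite.

545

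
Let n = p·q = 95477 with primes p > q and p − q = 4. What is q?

Since p = q + 4, we have 95477 = q(q + 4), so q² + 4q − 95477 = 0.
Discriminant: 4² + 4·95477 = 16 + 381908 = 381924; √381924 = 618.
q = (−4 + 618)/2 = 307, and p = q + 4 = 311.
Check: 307 · 311 = 95477.

307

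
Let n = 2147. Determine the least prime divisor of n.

19

2147 is odd.
Digit sum 14, not divisible by 3.
Ends in 7: not divisible by 5.
7: 2147 = 7·306 + 5
11: 2147 = 11·195 + 2
13: 2147 = 13·165 + 2
17: 2147 = 17·126 + 5
19: 2147 = 19·113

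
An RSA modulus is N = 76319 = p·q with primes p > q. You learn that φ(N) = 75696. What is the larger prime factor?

φ(n) = (p−1)(q−1) = n − (p+q) + 1, so p + q = 76319 − 75696 + 1 = 624.
p and q are the roots of t² − 624t + 76319 = 0.
Discriminant: 624² − 4·76319 = 389376 − 305276 = 84100; √84100 = 290.
q = (624 − 290)/2 = 167, p = (624 + 290)/2 = 457.
Check: 167 · 457 = 76319.

457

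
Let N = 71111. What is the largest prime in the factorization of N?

71111 = 17 · 4183
4183 = 47 · 89
89 is prime.
So 71111 = 17 · 47 · 89; the largest prime factor is 89.

89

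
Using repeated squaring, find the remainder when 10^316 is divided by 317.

10^1 ≡ 10 (mod 317)
10^2 ≡ 10^2 = 100 ≡ 100 (mod 317)
10^4 ≡ 100^2 = 10000 ≡ 173 (mod 317)
10^8 ≡ 173^2 = 29929 ≡ 131 (mod 317)
10^16 ≡ 131^2 = 17161 ≡ 43 (mod 317)
10^32 ≡ 43^2 = 1849 ≡ 264 (mod 317)
10^64 ≡ 264^2 = 69696 ≡ 273 (mod 317)
10^128 ≡ 273^2 = 74529 ≡ 34 (mod 317)
10^256 ≡ 34^2 = 1156 ≡ 205 (mod 317)
316 = 256 + 32 + 16 + 8 + 4 in binary powers of 2.
So 10^316 ≡ 205 · 264 · 43 · 131 · 173 ≡ 1 (mod 317).
Since the result is 1, base 10 gives no evidence that 317 is composite.

1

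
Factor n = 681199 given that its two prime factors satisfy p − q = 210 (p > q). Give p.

Since p = q + 210, we have 681199 = q(q + 210), so q² + 210q − 681199 = 0.
Discriminant: 210² + 4·681199 = 44100 + 2724796 = 2768896; √2768896 = 1664.
q = (−210 + 1664)/2 = 727, and p = q + 210 = 937.
Check: 727 · 937 = 681199.

937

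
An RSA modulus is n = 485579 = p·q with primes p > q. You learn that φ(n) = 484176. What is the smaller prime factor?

617

φ(n) = (p−1)(q−1) = n − (p+q) + 1, so p + q = 485579 − 484176 + 1 = 1404.
p and q are the roots of t² − 1404t + 485579 = 0.
Discriminant: 1404² − 4·485579 = 1971216 − 1942316 = 28900; √28900 = 170.
q = (1404 − 170)/2 = 617, p = (1404 + 170)/2 = 787.
Check: 617 · 787 = 485579.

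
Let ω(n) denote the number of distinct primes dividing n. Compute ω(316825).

316825 = 5^2 · 12673
12673 = 19 · 667
667 = 23 · 29
316825 = 5^2 · 19 · 23 · 29, which has 4 distinct prime factors.

4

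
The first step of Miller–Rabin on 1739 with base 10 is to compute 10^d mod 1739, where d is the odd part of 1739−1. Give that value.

1739 − 1 = 1738 = 2^1 · 869, so d = 869.
10^1 ≡ 10 (mod 1739)
10^2 ≡ 10^2 = 100 ≡ 100 (mod 1739)
10^4 ≡ 100^2 = 10000 ≡ 1305 (mod 1739)
10^8 ≡ 1305^2 = 1703025 ≡ 544 (mod 1739)
10^16 ≡ 544^2 = 295936 ≡ 306 (mod 1739)
10^32 ≡ 306^2 = 93636 ≡ 1469 (mod 1739)
10^64 ≡ 1469^2 = 2157961 ≡ 1601 (mod 1739)
10^128 ≡ 1601^2 = 2563201 ≡ 1654 (mod 1739)
10^256 ≡ 1654^2 = 2735716 ≡ 269 (mod 1739)
10^512 ≡ 269^2 = 72361 ≡ 1062 (mod 1739)
869 = 512 + 256 + 64 + 32 + 4 + 1 in binary powers of 2.
So 10^869 ≡ 1062 · 269 · 1601 · 1469 · 1305 · 10 ≡ 655 (mod 1739).
Squaring chain: 655; never reaches −1, so base 10 is a Miller–Rabin witness that 1739 is composite.

655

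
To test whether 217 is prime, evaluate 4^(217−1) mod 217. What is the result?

190

4^1 ≡ 4 (mod 217)
4^2 ≡ 4^2 = 16 ≡ 16 (mod 217)
4^4 ≡ 16^2 = 256 ≡ 39 (mod 217)
4^8 ≡ 39^2 = 1521 ≡ 2 (mod 217)
4^16 ≡ 2^2 = 4 ≡ 4 (mod 217)
4^32 ≡ 4^2 = 16 ≡ 16 (mod 217)
4^64 ≡ 16^2 = 256 ≡ 39 (mod 217)
4^128 ≡ 39^2 = 1521 ≡ 2 (mod 217)
216 = 128 + 64 + 16 + 8 in binary powers of 2.
So 4^216 ≡ 2 · 39 · 4 · 2 ≡ 190 (mod 217).
Since 190 ≠ 1, base 4 is a Fermat witness: 217 is composite.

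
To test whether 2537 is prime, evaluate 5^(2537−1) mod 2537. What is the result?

1975

5^1 ≡ 5 (mod 2537)
5^2 ≡ 5^2 = 25 ≡ 25 (mod 2537)
5^4 ≡ 25^2 = 625 ≡ 625 (mod 2537)
5^8 ≡ 625^2 = 390625 ≡ 2464 (mod 2537)
5^16 ≡ 2464^2 = 6071296 ≡ 255 (mod 2537)
5^32 ≡ 255^2 = 65025 ≡ 1600 (mod 2537)
5^64 ≡ 1600^2 = 2560000 ≡ 167 (mod 2537)
5^128 ≡ 167^2 = 27889 ≡ 2519 (mod 2537)
5^256 ≡ 2519^2 = 6345361 ≡ 324 (mod 2537)
5^512 ≡ 324^2 = 104976 ≡ 959 (mod 2537)
5^1024 ≡ 959^2 = 919681 ≡ 1287 (mod 2537)
5^2048 ≡ 1287^2 = 1656369 ≡ 2245 (mod 2537)
2536 = 2048 + 256 + 128 + 64 + 32 + 8 in binary powers of 2.
So 5^2536 ≡ 2245 · 324 · 2519 · 167 · 1600 · 2464 ≡ 1975 (mod 2537).
Since 1975 ≠ 1, base 5 is a Fermat witness: 2537 is composite.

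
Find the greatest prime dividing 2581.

89

2581 = 29 · 89
89 is prime.
So 2581 = 29 · 89; the largest prime factor is 89.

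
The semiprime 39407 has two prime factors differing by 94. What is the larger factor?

251

Since p = q + 94, we have 39407 = q(q + 94), so q² + 94q − 39407 = 0.
Discriminant: 94² + 4·39407 = 8836 + 157628 = 166464; √166464 = 408.
q = (−94 + 408)/2 = 157, and p = q + 94 = 251.
Check: 157 · 251 = 39407.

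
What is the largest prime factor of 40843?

40843 = 11 · 3713
3713 = 47 · 79
79 is prime.
So 40843 = 11 · 47 · 79; the largest prime factor is 79.

79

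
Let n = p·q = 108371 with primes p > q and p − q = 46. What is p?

Since p = q + 46, we have 108371 = q(q + 46), so q² + 46q − 108371 = 0.
Discriminant: 46² + 4·108371 = 2116 + 433484 = 435600; √435600 = 660.
q = (−46 + 660)/2 = 307, and p = q + 46 = 353.
Check: 307 · 353 = 108371.

353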